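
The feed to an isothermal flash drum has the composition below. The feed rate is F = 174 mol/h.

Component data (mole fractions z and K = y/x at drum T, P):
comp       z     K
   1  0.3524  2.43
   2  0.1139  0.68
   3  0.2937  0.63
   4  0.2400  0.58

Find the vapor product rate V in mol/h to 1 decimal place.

V = 82.4 mol/h

Material balance + equilibrium reduce to Σ zᵢ(Kᵢ−1)/(1+V/F(Kᵢ−1)) = 0.
Check two-phase: ΣzᵢKᵢ = 1.2580 > 1 and Σzᵢ/Kᵢ = 1.1925 > 1, so g(0) = 0.2580 > 0 and g(1) = -0.1925 < 0.
Newton–Raphson from V/F = 0.5:
  V/F = 0.5000: g = -0.01048, g' = -0.3899 → V/F = 0.4731
  V/F = 0.4731: g = 0.00010, g' = -0.3976 → V/F = 0.4734
Converged at V/F = 0.4734.
Then V = V/F·F = 0.4734·174 = 82.4 mol/h and L = F − V = 91.6 mol/h.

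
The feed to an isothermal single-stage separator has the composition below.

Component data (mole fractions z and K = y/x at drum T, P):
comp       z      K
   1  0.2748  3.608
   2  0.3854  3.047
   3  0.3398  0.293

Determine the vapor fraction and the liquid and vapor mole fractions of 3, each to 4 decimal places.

Let ψ = V/F and solve Σ zᵢ(Kᵢ−1)/(1+ψ(Kᵢ−1)) = 0.
Check two-phase: ΣzᵢKᵢ = 2.2654 > 1 and Σzᵢ/Kᵢ = 1.3624 > 1, so g(0) = 1.2654 > 0 and g(1) = -0.3624 < 0.
Iterate (Newton) starting at ψ = 0.5:
  ψ = 0.5000: g = 0.32934, g' = -1.1529 → ψ = 0.7857
  ψ = 0.7857: g = -0.00290, g' = -1.2979 → ψ = 0.7834
Converged at ψ = 0.7834.
Compositions from xᵢ = zᵢ/(1+ψ(Kᵢ−1)), yᵢ = Kᵢxᵢ:
  1: x = 0.0903, y = 0.3258
  2: x = 0.1480, y = 0.4510
  3: x = 0.7617, y = 0.2232

ψ = 0.7834, x_3 = 0.7617, y_3 = 0.2232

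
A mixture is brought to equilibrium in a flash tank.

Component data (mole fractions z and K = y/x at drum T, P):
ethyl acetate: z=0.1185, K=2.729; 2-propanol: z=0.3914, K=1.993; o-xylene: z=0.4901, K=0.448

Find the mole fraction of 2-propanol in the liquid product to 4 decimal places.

Material balance + equilibrium reduce to Σ zᵢ(Kᵢ−1)/(1+ψ(Kᵢ−1)) = 0.
Check two-phase: ΣzᵢKᵢ = 1.3230 > 1 and Σzᵢ/Kᵢ = 1.3338 > 1, so g(0) = 0.3230 > 0 and g(1) = -0.3338 < 0.
Newton–Raphson from ψ = 0.52:
  ψ = 0.5200: g = -0.01526, g' = -0.5599 → ψ = 0.4928
  ψ = 0.4928: g = -0.00001, g' = -0.5591 → ψ = 0.4927
Converged at ψ = 0.4927.
Compositions from xᵢ = zᵢ/(1+ψ(Kᵢ−1)), yᵢ = Kᵢxᵢ:
  ethyl acetate: x = 0.0640, y = 0.1746
  2-propanol: x = 0.2628, y = 0.5238
  o-xylene: x = 0.6732, y = 0.3016

x_2-propanol = 0.2628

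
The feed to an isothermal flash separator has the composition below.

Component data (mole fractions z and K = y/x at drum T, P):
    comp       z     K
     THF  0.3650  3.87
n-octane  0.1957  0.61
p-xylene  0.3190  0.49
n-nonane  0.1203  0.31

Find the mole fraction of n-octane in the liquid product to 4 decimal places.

Newton–Raphson from ψ = 0.4:
  ψ = 0.4000: g = 0.07822, g' = -0.9336 → ψ = 0.4838
  ψ = 0.4838: g = 0.00394, g' = -0.8475 → ψ = 0.4884
Converged at ψ = 0.4884.
Compositions from xᵢ = zᵢ/(1+ψ(Kᵢ−1)), yᵢ = Kᵢxᵢ:
  THF: x = 0.1520, y = 0.5881
  n-octane: x = 0.2418, y = 0.1475
  p-xylene: x = 0.4248, y = 0.2082
  n-nonane: x = 0.1815, y = 0.0563

x_n-octane = 0.2418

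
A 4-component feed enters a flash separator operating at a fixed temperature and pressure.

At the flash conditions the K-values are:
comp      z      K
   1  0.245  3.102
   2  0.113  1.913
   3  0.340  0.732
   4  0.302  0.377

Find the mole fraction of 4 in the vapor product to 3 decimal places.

y_4 = 0.152

Material balance + equilibrium reduce to Σ zᵢ(Kᵢ−1)/(1+ψ(Kᵢ−1)) = 0.
Feasibility: ΣzᵢKᵢ = 1.339, Σzᵢ/Kᵢ = 1.404 — both > 1, two phases present.
Newton iteration, ψ⁰ = 0.5:
  ψ = 0.500: g = -0.0566, g' = -0.582 → ψ = 0.403
  ψ = 0.403: g = 0.0010, g' = -0.607 → ψ = 0.404
Converged at ψ = 0.404.
Compositions from xᵢ = zᵢ/(1+ψ(Kᵢ−1)), yᵢ = Kᵢxᵢ:
  1: x = 0.132, y = 0.411
  2: x = 0.083, y = 0.158
  3: x = 0.381, y = 0.279
  4: x = 0.404, y = 0.152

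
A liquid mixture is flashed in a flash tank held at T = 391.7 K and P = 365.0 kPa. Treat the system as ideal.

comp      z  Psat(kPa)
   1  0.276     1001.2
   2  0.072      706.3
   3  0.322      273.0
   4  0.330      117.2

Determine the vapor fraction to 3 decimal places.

Raoult's law: Kᵢ = Pᵢˢᵃᵗ/P = Pᵢˢᵃᵗ/365.0.
  K_1 = 1001.2/365.0 = 2.74301, K_2 = 706.3/365.0 = 1.93507, K_3 = 273.0/365.0 = 0.74795, K_4 = 117.2/365.0 = 0.32110
Newton iteration, ψ⁰ = 0.5:
  ψ = 0.500: g = -0.1291, g' = -0.644 → ψ = 0.300
  ψ = 0.300: g = -0.0004, g' = -0.664 → ψ = 0.299
Converged at ψ = 0.299.

ψ = 0.299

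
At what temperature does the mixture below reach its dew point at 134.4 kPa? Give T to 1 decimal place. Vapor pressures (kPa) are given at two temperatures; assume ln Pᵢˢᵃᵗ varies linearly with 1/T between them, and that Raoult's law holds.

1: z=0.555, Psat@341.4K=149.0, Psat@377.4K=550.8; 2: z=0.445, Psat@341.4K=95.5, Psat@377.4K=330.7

T = 344.5 K

Dew-point temperature: Σzᵢ·P/Pᵢˢᵃᵗ(T) = 1. Interpolate ln Pᵢˢᵃᵗ = aᵢ + bᵢ/T.
  T = 341.4 K: ΣzᵢP/Pᵢˢᵃᵗ = 1.1269
  T = 377.4 K: ΣzᵢP/Pᵢˢᵃᵗ = 0.3163
  T = 359.4 K: ΣzᵢP/Pᵢˢᵃᵗ = 0.5782
  T = 350.4 K: ΣzᵢP/Pᵢˢᵃᵗ = 0.8003
  T = 345.9 K: ΣzᵢP/Pᵢˢᵃᵗ = 0.9475
  T = 343.6 K: ΣzᵢP/Pᵢˢᵃᵗ = 1.0347
Interpolating between 343.6 K and 345.9 K gives T ≈ 344.5 K.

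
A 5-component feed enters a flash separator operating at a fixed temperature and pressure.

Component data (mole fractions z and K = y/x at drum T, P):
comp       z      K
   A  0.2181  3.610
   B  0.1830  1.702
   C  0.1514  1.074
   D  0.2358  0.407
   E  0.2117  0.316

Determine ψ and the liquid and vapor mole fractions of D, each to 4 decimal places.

Rachford–Rice: g(ψ) = Σ zᵢ(Kᵢ−1)/(1+ψ(Kᵢ−1)) = 0.
g(0) = ΣzᵢKᵢ − 1 = 0.4243 and g(1) = 1 − Σzᵢ/Kᵢ = -0.5582, so a root lies in (0, 1).
Iterate (Newton) starting at ψ = 0.46:
  ψ = 0.4600: g = -0.03694, g' = -0.7268 → ψ = 0.4092
  ψ = 0.4092: g = 0.00024, g' = -0.7382 → ψ = 0.4095
Converged at ψ = 0.4095.
Compositions from xᵢ = zᵢ/(1+ψ(Kᵢ−1)), yᵢ = Kᵢxᵢ:
  A: x = 0.1054, y = 0.3806
  B: x = 0.1421, y = 0.2419
  C: x = 0.1469, y = 0.1578
  D: x = 0.3114, y = 0.1267
  E: x = 0.2941, y = 0.0929

ψ = 0.4095, x_D = 0.3114, y_D = 0.1267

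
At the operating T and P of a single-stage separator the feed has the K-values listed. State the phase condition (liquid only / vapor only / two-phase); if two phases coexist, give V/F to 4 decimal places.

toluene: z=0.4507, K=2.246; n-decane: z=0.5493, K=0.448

ΣzᵢKᵢ = 1.2584; Σzᵢ/Kᵢ = 1.4268.
Both exceed 1, so a two-phase solution exists.
Newton–Raphson from ψ = 0.5:
  ψ = 0.5000: g = -0.07279, g' = -0.5849 → ψ = 0.3756
Converged at ψ = 0.3756.

two-phase, V/F = 0.3756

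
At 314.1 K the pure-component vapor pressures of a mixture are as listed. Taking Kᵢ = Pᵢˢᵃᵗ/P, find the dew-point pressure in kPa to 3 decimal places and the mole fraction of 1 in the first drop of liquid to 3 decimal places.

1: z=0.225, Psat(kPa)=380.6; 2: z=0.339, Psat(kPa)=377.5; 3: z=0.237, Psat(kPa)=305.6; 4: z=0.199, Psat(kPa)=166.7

Pdew = 289.145 kPa, x_1 = 0.171

At the dew point ψ → 1, so Σzᵢ/Kᵢ = 1 with Kᵢ = Pᵢˢᵃᵗ/P ⇒ 1/P = Σzᵢ/Pᵢˢᵃᵗ.
1/P = 0.225/380.6 + 0.339/377.5 + 0.237/305.6 + 0.199/166.7 = 0.003458 ⇒ P = 289.145 kPa
xᵢ = zᵢP/Pᵢˢᵃᵗ ⇒ x_1 = 0.225·289.145/380.6 = 0.171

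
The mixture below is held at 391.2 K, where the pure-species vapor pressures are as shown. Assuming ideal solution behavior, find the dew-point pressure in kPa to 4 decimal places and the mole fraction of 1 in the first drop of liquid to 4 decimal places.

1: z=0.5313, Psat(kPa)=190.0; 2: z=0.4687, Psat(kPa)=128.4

Pdew = 155.1199 kPa, x_1 = 0.4338

At the dew point ψ → 1, so Σzᵢ/Kᵢ = 1 with Kᵢ = Pᵢˢᵃᵗ/P ⇒ 1/P = Σzᵢ/Pᵢˢᵃᵗ.
1/P = 0.5313/190.0 + 0.4687/128.4 = 0.0064466 ⇒ P = 155.1199 kPa
xᵢ = zᵢP/Pᵢˢᵃᵗ ⇒ x_1 = 0.5313·155.1199/190.0 = 0.4338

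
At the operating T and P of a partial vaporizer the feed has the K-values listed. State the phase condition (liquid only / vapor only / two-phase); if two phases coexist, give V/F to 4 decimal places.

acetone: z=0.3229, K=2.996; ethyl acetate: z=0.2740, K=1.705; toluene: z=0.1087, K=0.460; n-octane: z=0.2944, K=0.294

two-phase, V/F = 0.5780

ΣzᵢKᵢ = 1.5711; Σzᵢ/Kᵢ = 1.5061.
Both exceed 1, so a two-phase solution exists.
Material balance + equilibrium reduce to Σ zᵢ(Kᵢ−1)/(1+ψ(Kᵢ−1)) = 0.
Newton iteration, ψ⁰ = 0.32:
  ψ = 0.3200: g = 0.21144, g' = -0.8609 → ψ = 0.5656
  ψ = 0.5656: g = 0.01031, g' = -0.8258 → ψ = 0.5781
  ψ = 0.5781: g = -0.00004, g' = -0.8319 → ψ = 0.5780
Converged at ψ = 0.5780.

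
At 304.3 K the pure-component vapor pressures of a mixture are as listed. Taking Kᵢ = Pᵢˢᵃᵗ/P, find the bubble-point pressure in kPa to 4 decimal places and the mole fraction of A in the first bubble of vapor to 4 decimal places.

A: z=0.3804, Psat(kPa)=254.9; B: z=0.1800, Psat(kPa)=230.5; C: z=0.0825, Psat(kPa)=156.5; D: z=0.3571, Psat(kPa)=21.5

At the bubble point ψ → 0, so ΣzᵢKᵢ = 1 with Kᵢ = Pᵢˢᵃᵗ/P ⇒ P = ΣzᵢPᵢˢᵃᵗ.
P = 0.3804·254.9 + 0.1800·230.5 + 0.0825·156.5 + 0.3571·21.5 = 159.0429 kPa
yᵢ = zᵢPᵢˢᵃᵗ/P ⇒ y_A = 0.3804·254.9/159.0429 = 0.6097

Pbub = 159.0429 kPa, y_A = 0.6097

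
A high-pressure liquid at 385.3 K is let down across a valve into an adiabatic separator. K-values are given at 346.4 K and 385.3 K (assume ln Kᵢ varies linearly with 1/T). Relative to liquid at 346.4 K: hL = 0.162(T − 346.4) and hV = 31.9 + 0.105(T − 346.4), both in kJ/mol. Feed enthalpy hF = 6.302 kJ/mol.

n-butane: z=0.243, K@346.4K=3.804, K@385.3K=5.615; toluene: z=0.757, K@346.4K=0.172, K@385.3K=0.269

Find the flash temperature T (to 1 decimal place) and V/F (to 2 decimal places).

T = 365.6 K, V/F = 0.10

Adiabatic flash: solve Rachford–Rice at each trial T, then check hF = ψ·hV(T) + (1−ψ)·hL(T).
  T = 346.4 K: K = (3.804, 0.172), RR gives ψ = 0.024, H_out = 0.750 kJ/mol
  T = 385.3 K: K = (5.615, 0.269), RR gives ψ = 0.168, H_out = 11.300 kJ/mol
  T = 365.9 K: K = (4.672, 0.218), RR gives ψ = 0.105, H_out = 6.377 kJ/mol
  T = 356.1 K: K = (4.225, 0.194), RR gives ψ = 0.067, H_out = 3.666 kJ/mol
  T = 361.0 K: K = (4.446, 0.206), RR gives ψ = 0.086, H_out = 5.046 kJ/mol
  T = 363.4 K: K = (4.556, 0.212), RR gives ψ = 0.095, H_out = 5.703 kJ/mol
  T = 364.6 K: K = (4.612, 0.215), RR gives ψ = 0.100, H_out = 6.028 kJ/mol
Linear interpolation between T = 364.6 (H_out = 6.028) and T = 365.9 (H_out = 6.377) on hF = 6.302 gives T ≈ 365.6 K, at which ψ = 0.10.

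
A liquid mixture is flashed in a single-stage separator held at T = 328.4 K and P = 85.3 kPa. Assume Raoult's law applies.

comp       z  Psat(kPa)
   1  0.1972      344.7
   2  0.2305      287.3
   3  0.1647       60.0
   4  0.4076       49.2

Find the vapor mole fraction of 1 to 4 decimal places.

Raoult's law: Kᵢ = Pᵢˢᵃᵗ/P = Pᵢˢᵃᵗ/85.3.
  K_1 = 344.7/85.3 = 4.041032, K_2 = 287.3/85.3 = 3.368113, K_3 = 60.0/85.3 = 0.703400, K_4 = 49.2/85.3 = 0.576788
Newton iteration, ψ⁰ = 0.5:
  ψ = 0.5000: g = 0.21169, g' = -0.6955 → ψ = 0.8044
  ψ = 0.8044: g = 0.03623, g' = -0.4995 → ψ = 0.8769
  ψ = 0.8769: g = 0.00064, g' = -0.4833 → ψ = 0.8783
Converged at ψ = 0.8783.
Compositions from xᵢ = zᵢ/(1+ψ(Kᵢ−1)), yᵢ = Kᵢxᵢ:
  1: x = 0.0537, y = 0.2171
  2: x = 0.0748, y = 0.2521
  3: x = 0.2227, y = 0.1567
  4: x = 0.6487, y = 0.3742

y_1 = 0.2171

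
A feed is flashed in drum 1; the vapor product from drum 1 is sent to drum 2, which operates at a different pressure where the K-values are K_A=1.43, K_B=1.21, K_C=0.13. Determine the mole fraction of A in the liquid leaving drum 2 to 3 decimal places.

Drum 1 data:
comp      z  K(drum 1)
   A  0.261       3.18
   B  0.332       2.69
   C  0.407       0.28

Drum 1:
Rachford–Rice: g(ψ₁) = Σ zᵢ(Kᵢ−1)/(1+ψ₁(Kᵢ−1)) = 0.
Check two-phase: ΣzᵢKᵢ = 1.837 > 1 and Σzᵢ/Kᵢ = 1.659 > 1, so g(0) = 0.837 > 0 and g(1) = -0.659 < 0.
Newton iteration, ψ₁⁰ = 0.5:
  ψ₁ = 0.500: g = 0.1185, g' = -1.078 → ψ₁ = 0.610
  ψ₁ = 0.610: g = -0.0020, g' = -1.129 → ψ₁ = 0.608
Converged at ψ₁ = 0.608.
Drum-1 compositions:
  A: x = 0.112, y = 0.357
  B: x = 0.164, y = 0.440
  C: x = 0.724, y = 0.203
Drum-2 feed = drum-1 vapor: z₂ = (0.3569, 0.4404, 0.2027).
Drum 2:
Newton–Raphson from ψ₂ = 0.5:
  ψ₂ = 0.500: g = -0.1022, g' = -0.541 → ψ₂ = 0.311
  ψ₂ = 0.311: g = -0.0197, g' = -0.357 → ψ₂ = 0.256
  ψ₂ = 0.256: g = -0.0009, g' = -0.325 → ψ₂ = 0.253
Converged at ψ₂ = 0.253.
  A: x = 0.322, y = 0.460
  B: x = 0.418, y = 0.506
  C: x = 0.260, y = 0.034

x_A (drum 2) = 0.322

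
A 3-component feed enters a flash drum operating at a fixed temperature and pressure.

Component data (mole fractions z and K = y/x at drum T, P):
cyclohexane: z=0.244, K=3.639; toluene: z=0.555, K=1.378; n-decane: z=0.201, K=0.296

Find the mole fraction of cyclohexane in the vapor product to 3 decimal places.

y_cyclohexane = 0.272

Let ψ = V/F and solve Σ zᵢ(Kᵢ−1)/(1+ψ(Kᵢ−1)) = 0.
g(0) = ΣzᵢKᵢ − 1 = 0.712 and g(1) = 1 − Σzᵢ/Kᵢ = -0.149, so a root lies in (0, 1).
Newton iteration, ψ⁰ = 0.5:
  ψ = 0.500: g = 0.2357, g' = -0.609 → ψ = 0.887
  ψ = 0.887: g = -0.0268, g' = -0.903 → ψ = 0.857
  ψ = 0.857: g = -0.0010, g' = -0.838 → ψ = 0.856
Converged at ψ = 0.856.
Compositions from xᵢ = zᵢ/(1+ψ(Kᵢ−1)), yᵢ = Kᵢxᵢ:
  cyclohexane: x = 0.075, y = 0.272
  toluene: x = 0.419, y = 0.578
  n-decane: x = 0.506, y = 0.150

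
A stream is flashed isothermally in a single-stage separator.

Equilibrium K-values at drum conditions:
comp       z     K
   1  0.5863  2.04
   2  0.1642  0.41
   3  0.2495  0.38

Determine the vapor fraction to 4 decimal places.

Let ψ = V/F and solve Σ zᵢ(Kᵢ−1)/(1+ψ(Kᵢ−1)) = 0.
Check two-phase: ΣzᵢKᵢ = 1.3582 > 1 and Σzᵢ/Kᵢ = 1.3445 > 1, so g(0) = 0.3582 > 0 and g(1) = -0.3445 < 0.
Newton iteration, ψ⁰ = 0.5:
  ψ = 0.5000: g = 0.03955, g' = -0.5909 → ψ = 0.5669
  ψ = 0.5669: g = -0.00051, g' = -0.6081 → ψ = 0.5661
Converged at ψ = 0.5661.

ψ = 0.5661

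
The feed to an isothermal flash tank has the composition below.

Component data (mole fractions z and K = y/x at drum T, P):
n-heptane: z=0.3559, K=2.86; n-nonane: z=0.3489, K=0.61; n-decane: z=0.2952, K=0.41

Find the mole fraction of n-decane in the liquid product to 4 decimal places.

x_n-decane = 0.3821

Material balance + equilibrium reduce to Σ zᵢ(Kᵢ−1)/(1+ψ(Kᵢ−1)) = 0.
Feasibility: ΣzᵢKᵢ = 1.3517, Σzᵢ/Kᵢ = 1.4164 — both > 1, two phases present.
Newton–Raphson from ψ = 0.5:
  ψ = 0.5000: g = -0.07309, g' = -0.6192 → ψ = 0.3820
  ψ = 0.3820: g = 0.00229, g' = -0.6654 → ψ = 0.3854
Converged at ψ = 0.3854.
Compositions from xᵢ = zᵢ/(1+ψ(Kᵢ−1)), yᵢ = Kᵢxᵢ:
  n-heptane: x = 0.2073, y = 0.5929
  n-nonane: x = 0.4106, y = 0.2505
  n-decane: x = 0.3821, y = 0.1567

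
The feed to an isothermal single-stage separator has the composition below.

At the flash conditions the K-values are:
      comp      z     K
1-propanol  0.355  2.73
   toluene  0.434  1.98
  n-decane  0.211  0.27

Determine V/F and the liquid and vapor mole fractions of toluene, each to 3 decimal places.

Newton iteration, V/F⁰ = 0.43:
  V/F = 0.430: g = 0.4269, g' = -0.795 → V/F = 0.967
  V/F = 0.967: g = -0.0761, g' = -1.560 → V/F = 0.919
  V/F = 0.919: g = -0.0065, g' = -1.310 → V/F = 0.914
Converged at V/F = 0.914.
Compositions from xᵢ = zᵢ/(1+V/F(Kᵢ−1)), yᵢ = Kᵢxᵢ:
  1-propanol: x = 0.138, y = 0.376
  toluene: x = 0.229, y = 0.453
  n-decane: x = 0.633, y = 0.171

V/F = 0.914, x_toluene = 0.229, y_toluene = 0.453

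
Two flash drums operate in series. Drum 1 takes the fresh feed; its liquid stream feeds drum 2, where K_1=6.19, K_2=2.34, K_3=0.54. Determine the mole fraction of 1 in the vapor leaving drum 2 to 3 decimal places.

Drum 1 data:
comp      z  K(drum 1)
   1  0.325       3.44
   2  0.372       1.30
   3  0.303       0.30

y_1 (drum 2) = 0.176

Drum 1:
Let ψ₁ = V/F and solve Σ zᵢ(Kᵢ−1)/(1+ψ₁(Kᵢ−1)) = 0.
Check two-phase: ΣzᵢKᵢ = 1.693 > 1 and Σzᵢ/Kᵢ = 1.391 > 1, so g(0) = 0.693 > 0 and g(1) = -0.391 < 0.
Iterate (Newton) starting at ψ₁ = 0.45:
  ψ₁ = 0.450: g = 0.1667, g' = -0.782 → ψ₁ = 0.663
Converged at ψ₁ = 0.663.
Drum-1 compositions:
  1: x = 0.124, y = 0.427
  2: x = 0.310, y = 0.403
  3: x = 0.566, y = 0.170
Drum-2 feed = drum-1 liquid: z₂ = (0.1241, 0.3103, 0.5656).
Drum 2:
Let ψ₂ = V/F and solve Σ zᵢ(Kᵢ−1)/(1+ψ₂(Kᵢ−1)) = 0.
g(0) = ΣzᵢKᵢ − 1 = 0.800 and g(1) = 1 − Σzᵢ/Kᵢ = -0.200, so a root lies in (0, 1).
Newton–Raphson from ψ₂ = 0.58:
  ψ₂ = 0.580: g = 0.0397, g' = -0.607 → ψ₂ = 0.645
  ψ₂ = 0.645: g = 0.0010, g' = -0.579 → ψ₂ = 0.647
Converged at ψ₂ = 0.647.
  1: x = 0.028, y = 0.176
  2: x = 0.166, y = 0.389
  3: x = 0.805, y = 0.435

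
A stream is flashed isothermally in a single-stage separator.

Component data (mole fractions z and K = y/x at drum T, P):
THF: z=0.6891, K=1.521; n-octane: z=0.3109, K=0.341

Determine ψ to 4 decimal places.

ψ = 0.4489

Rachford–Rice: g(ψ) = Σ zᵢ(Kᵢ−1)/(1+ψ(Kᵢ−1)) = 0.
Check two-phase: ΣzᵢKᵢ = 1.1541 > 1 and Σzᵢ/Kᵢ = 1.3648 > 1, so g(0) = 0.1541 > 0 and g(1) = -0.3648 < 0.
Newton iteration, ψ⁰ = 0.5:
  ψ = 0.5000: g = -0.02074, g' = -0.4181 → ψ = 0.4504
  ψ = 0.4504: g = -0.00057, g' = -0.3958 → ψ = 0.4489
Converged at ψ = 0.4489.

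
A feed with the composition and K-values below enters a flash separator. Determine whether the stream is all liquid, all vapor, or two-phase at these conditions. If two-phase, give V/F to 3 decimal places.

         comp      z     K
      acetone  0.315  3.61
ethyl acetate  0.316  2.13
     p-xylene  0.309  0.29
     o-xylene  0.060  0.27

two-phase, V/F = 0.668

ΣzᵢKᵢ = 1.916; Σzᵢ/Kᵢ = 1.523.
Both exceed 1, so a two-phase solution exists.
Material balance + equilibrium reduce to Σ zᵢ(Kᵢ−1)/(1+ψ(Kᵢ−1)) = 0.
Newton–Raphson from ψ = 0.5:
  ψ = 0.500: g = 0.1757, g' = -1.022 → ψ = 0.672
  ψ = 0.672: g = -0.0039, g' = -1.106 → ψ = 0.668
Converged at ψ = 0.668.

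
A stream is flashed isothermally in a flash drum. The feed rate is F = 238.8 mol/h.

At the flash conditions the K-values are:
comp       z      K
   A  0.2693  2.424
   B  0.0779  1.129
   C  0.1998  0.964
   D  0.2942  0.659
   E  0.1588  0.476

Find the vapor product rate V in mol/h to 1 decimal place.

V = 113.7 mol/h

Newton iteration, β⁰ = 0.52:
  β = 0.5200: g = -0.01390, g' = -0.3146 → β = 0.4758
  β = 0.4758: g = 0.00015, g' = -0.3216 → β = 0.4763
Converged at β = 0.4763.
Then V = β·F = 0.4763·238.8 = 113.7 mol/h and L = F − V = 125.1 mol/h.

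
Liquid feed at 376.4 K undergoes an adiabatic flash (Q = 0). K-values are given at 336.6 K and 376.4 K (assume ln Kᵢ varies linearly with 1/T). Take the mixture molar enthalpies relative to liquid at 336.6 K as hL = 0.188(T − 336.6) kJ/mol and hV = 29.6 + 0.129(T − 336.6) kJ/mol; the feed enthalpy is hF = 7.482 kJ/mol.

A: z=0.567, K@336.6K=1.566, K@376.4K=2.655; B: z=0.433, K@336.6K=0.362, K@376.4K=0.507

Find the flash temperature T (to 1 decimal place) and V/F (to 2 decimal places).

T = 339.9 K, V/F = 0.23

Adiabatic flash: solve Rachford–Rice at each trial T, then check hF = ψ·hV(T) + (1−ψ)·hL(T).
  T = 336.6 K: K = (1.566, 0.362), RR gives ψ = 0.124, H_out = 3.661 kJ/mol
  T = 376.4 K: K = (2.655, 0.507), RR gives ψ = 0.888, H_out = 31.695 kJ/mol
  T = 356.5 K: K = (2.069, 0.432), RR gives ψ = 0.594, H_out = 20.629 kJ/mol
  T = 346.6 K: K = (1.809, 0.397), RR gives ψ = 0.405, H_out = 13.617 kJ/mol
  T = 341.6 K: K = (1.685, 0.379), RR gives ψ = 0.281, H_out = 9.177 kJ/mol
  T = 339.1 K: K = (1.625, 0.371), RR gives ψ = 0.208, H_out = 6.589 kJ/mol
  T = 340.4 K: K = (1.656, 0.375), RR gives ψ = 0.247, H_out = 7.972 kJ/mol
Linear interpolation between T = 339.1 (H_out = 6.589) and T = 340.4 (H_out = 7.972) on hF = 7.482 gives T ≈ 339.9 K, at which ψ = 0.23.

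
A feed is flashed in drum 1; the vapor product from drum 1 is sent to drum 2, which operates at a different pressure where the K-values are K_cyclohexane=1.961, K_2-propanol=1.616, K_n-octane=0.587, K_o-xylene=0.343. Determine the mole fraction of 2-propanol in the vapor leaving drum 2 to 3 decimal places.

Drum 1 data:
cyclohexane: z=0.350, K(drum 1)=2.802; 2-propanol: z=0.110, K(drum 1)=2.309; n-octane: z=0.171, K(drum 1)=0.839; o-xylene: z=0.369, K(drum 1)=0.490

Drum 1:
Rachford–Rice: g(ψ₁) = Σ zᵢ(Kᵢ−1)/(1+ψ₁(Kᵢ−1)) = 0.
Check two-phase: ΣzᵢKᵢ = 1.559 > 1 and Σzᵢ/Kᵢ = 1.129 > 1, so g(0) = 0.559 > 0 and g(1) = -0.129 < 0.
Newton iteration, ψ₁⁰ = 0.5:
  ψ₁ = 0.500: g = 0.1363, g' = -0.562 → ψ₁ = 0.743
  ψ₁ = 0.743: g = 0.0085, g' = -0.511 → ψ₁ = 0.759
Converged at ψ₁ = 0.759.
Drum-1 compositions:
  cyclohexane: x = 0.148, y = 0.414
  2-propanol: x = 0.055, y = 0.127
  n-octane: x = 0.195, y = 0.163
  o-xylene: x = 0.602, y = 0.295
Drum-2 feed = drum-1 vapor: z₂ = (0.4141, 0.1274, 0.1635, 0.2951).
Drum 2:
Material balance + equilibrium reduce to Σ zᵢ(Kᵢ−1)/(1+ψ₂(Kᵢ−1)) = 0.
Check two-phase: ΣzᵢKᵢ = 1.215 > 1 and Σzᵢ/Kᵢ = 1.429 > 1, so g(0) = 0.215 > 0 and g(1) = -0.429 < 0.
Newton–Raphson from ψ₂ = 0.65:
  ψ₂ = 0.650: g = -0.1297, g' = -0.610 → ψ₂ = 0.437
  ψ₂ = 0.437: g = -0.0124, g' = -0.512 → ψ₂ = 0.413
Converged at ψ₂ = 0.413.
  cyclohexane: x = 0.296, y = 0.581
  2-propanol: x = 0.102, y = 0.164
  n-octane: x = 0.197, y = 0.116
  o-xylene: x = 0.405, y = 0.139

y_2-propanol (drum 2) = 0.164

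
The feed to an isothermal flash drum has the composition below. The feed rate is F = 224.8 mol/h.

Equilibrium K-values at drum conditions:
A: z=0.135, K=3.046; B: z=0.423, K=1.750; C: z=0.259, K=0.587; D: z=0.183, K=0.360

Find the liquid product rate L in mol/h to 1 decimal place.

L = 85.3 mol/h

Rachford–Rice: g(V/F) = Σ zᵢ(Kᵢ−1)/(1+V/F(Kᵢ−1)) = 0.
Feasibility: ΣzᵢKᵢ = 1.369, Σzᵢ/Kᵢ = 1.236 — both > 1, two phases present.
Newton–Raphson from V/F = 0.36:
  V/F = 0.360: g = 0.1310, g' = -0.522 → V/F = 0.611
  V/F = 0.611: g = 0.0050, g' = -0.505 → V/F = 0.621
Converged at V/F = 0.621.
Then V = V/F·F = 0.6207·224.8 = 139.5 mol/h and L = F − V = 85.3 mol/h.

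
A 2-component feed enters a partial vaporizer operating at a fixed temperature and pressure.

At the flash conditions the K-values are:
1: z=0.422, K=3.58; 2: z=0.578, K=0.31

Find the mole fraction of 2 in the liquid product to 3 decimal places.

x_2 = 0.789

Binary case is linear: z₁(K₁−1)(1+ψ(K₂−1)) + z₂(K₂−1)(1+ψ(K₁−1)) = 0
⇒ ψ = [z₁(K₁−1)+z₂(K₂−1)] / [−(K₁−1)(K₂−1)] = 0.6899/1.7802 = 0.388
Compositions from xᵢ = zᵢ/(1+ψ(Kᵢ−1)), yᵢ = Kᵢxᵢ:
  1: x = 0.211, y = 0.755
  2: x = 0.789, y = 0.245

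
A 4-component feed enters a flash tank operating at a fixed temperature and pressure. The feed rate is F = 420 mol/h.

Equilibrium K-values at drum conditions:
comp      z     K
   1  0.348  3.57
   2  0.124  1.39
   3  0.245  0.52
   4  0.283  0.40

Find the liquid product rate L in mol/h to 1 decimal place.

Let β = V/F and solve Σ zᵢ(Kᵢ−1)/(1+β(Kᵢ−1)) = 0.
g(0) = ΣzᵢKᵢ − 1 = 0.655 and g(1) = 1 − Σzᵢ/Kᵢ = -0.365, so a root lies in (0, 1).
Iterate (Newton) starting at β = 0.42:
  β = 0.420: g = 0.0974, g' = -0.816 → β = 0.539
  β = 0.539: g = 0.0051, g' = -0.742 → β = 0.546
Converged at β = 0.546.
Then V = β·F = 0.5462·420 = 229.4 mol/h and L = F − V = 190.6 mol/h.

L = 190.6 mol/h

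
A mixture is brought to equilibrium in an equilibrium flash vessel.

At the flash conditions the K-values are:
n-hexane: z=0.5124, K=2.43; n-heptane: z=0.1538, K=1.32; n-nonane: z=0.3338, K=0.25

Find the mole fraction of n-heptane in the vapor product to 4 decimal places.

Let ψ = V/F and solve Σ zᵢ(Kᵢ−1)/(1+ψ(Kᵢ−1)) = 0.
Feasibility: ΣzᵢKᵢ = 1.5316, Σzᵢ/Kᵢ = 1.6626 — both > 1, two phases present.
Newton iteration, ψ⁰ = 0.5:
  ψ = 0.5000: g = 0.06912, g' = -0.8486 → ψ = 0.5814
  ψ = 0.5814: g = -0.00237, g' = -0.9140 → ψ = 0.5788
Converged at ψ = 0.5788.
Compositions from xᵢ = zᵢ/(1+ψ(Kᵢ−1)), yᵢ = Kᵢxᵢ:
  n-hexane: x = 0.2803, y = 0.6812
  n-heptane: x = 0.1298, y = 0.1713
  n-nonane: x = 0.5899, y = 0.1475

y_n-heptane = 0.1713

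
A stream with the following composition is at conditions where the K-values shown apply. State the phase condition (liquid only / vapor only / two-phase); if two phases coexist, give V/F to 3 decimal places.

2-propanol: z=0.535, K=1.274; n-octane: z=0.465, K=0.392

liquid only

ΣzᵢKᵢ = 0.864; Σzᵢ/Kᵢ = 1.606.
Since ΣzᵢKᵢ < 1 the mixture is below its bubble point — single liquid phase.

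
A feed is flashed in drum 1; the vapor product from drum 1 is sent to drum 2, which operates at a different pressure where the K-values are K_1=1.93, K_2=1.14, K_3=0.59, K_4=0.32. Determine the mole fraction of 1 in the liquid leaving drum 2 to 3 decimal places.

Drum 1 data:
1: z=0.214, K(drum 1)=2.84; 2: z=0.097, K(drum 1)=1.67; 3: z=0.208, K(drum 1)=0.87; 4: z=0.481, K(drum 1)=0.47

Drum 1:
Let ψ₁ = V/F and solve Σ zᵢ(Kᵢ−1)/(1+ψ₁(Kᵢ−1)) = 0.
Check two-phase: ΣzᵢKᵢ = 1.177 > 1 and Σzᵢ/Kᵢ = 1.396 > 1, so g(0) = 0.177 > 0 and g(1) = -0.396 < 0.
Newton iteration, ψ₁⁰ = 0.61:
  ψ₁ = 0.610: g = -0.1744, g' = -0.482 → ψ₁ = 0.248
  ψ₁ = 0.248: g = 0.0046, g' = -0.556 → ψ₁ = 0.256
Converged at ψ₁ = 0.256.
Drum-1 compositions:
  1: x = 0.145, y = 0.413
  2: x = 0.083, y = 0.138
  3: x = 0.215, y = 0.187
  4: x = 0.557, y = 0.262
Drum-2 feed = drum-1 vapor: z₂ = (0.4129, 0.1382, 0.1872, 0.2616).
Drum 2:
Material balance + equilibrium reduce to Σ zᵢ(Kᵢ−1)/(1+ψ₂(Kᵢ−1)) = 0.
g(0) = ΣzᵢKᵢ − 1 = 0.149 and g(1) = 1 − Σzᵢ/Kᵢ = -0.470, so a root lies in (0, 1).
Iterate (Newton) starting at ψ₂ = 0.69:
  ψ₂ = 0.690: g = -0.1906, g' = -0.625 → ψ₂ = 0.385
  ψ₂ = 0.385: g = -0.0311, g' = -0.462 → ψ₂ = 0.318
  ψ₂ = 0.318: g = -0.0003, g' = -0.454 → ψ₂ = 0.317
Converged at ψ₂ = 0.317.
  1: x = 0.319, y = 0.615
  2: x = 0.132, y = 0.151
  3: x = 0.215, y = 0.127
  4: x = 0.334, y = 0.107

x_1 (drum 2) = 0.319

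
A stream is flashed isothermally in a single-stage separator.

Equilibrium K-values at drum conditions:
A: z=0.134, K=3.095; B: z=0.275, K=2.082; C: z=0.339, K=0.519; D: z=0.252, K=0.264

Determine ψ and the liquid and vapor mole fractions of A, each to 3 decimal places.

Iterate (Newton) starting at ψ = 0.5:
  ψ = 0.500: g = -0.1780, g' = -0.754 → ψ = 0.264
  ψ = 0.264: g = -0.0047, g' = -0.752 → ψ = 0.258
Converged at ψ = 0.258.
Compositions from xᵢ = zᵢ/(1+ψ(Kᵢ−1)), yᵢ = Kᵢxᵢ:
  A: x = 0.087, y = 0.269
  B: x = 0.215, y = 0.448
  C: x = 0.387, y = 0.201
  D: x = 0.311, y = 0.082

ψ = 0.258, x_A = 0.087, y_A = 0.269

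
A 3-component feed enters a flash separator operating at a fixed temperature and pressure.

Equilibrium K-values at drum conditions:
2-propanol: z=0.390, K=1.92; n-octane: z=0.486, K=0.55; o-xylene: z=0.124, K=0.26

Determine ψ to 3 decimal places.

Let ψ = V/F and solve Σ zᵢ(Kᵢ−1)/(1+ψ(Kᵢ−1)) = 0.
g(0) = ΣzᵢKᵢ − 1 = 0.048 and g(1) = 1 − Σzᵢ/Kᵢ = -0.564, so a root lies in (0, 1).
Newton iteration, ψ⁰ = 0.3:
  ψ = 0.300: g = -0.0896, g' = -0.446 → ψ = 0.099
  ψ = 0.099: g = 0.0008, g' = -0.464 → ψ = 0.101
Converged at ψ = 0.101.

ψ = 0.101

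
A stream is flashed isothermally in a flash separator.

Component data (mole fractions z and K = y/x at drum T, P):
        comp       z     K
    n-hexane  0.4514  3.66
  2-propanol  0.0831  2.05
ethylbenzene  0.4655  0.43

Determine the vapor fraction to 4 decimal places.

ψ = 0.7337

Let ψ = V/F and solve Σ zᵢ(Kᵢ−1)/(1+ψ(Kᵢ−1)) = 0.
g(0) = ΣzᵢKᵢ − 1 = 1.0226 and g(1) = 1 − Σzᵢ/Kᵢ = -0.2464, so a root lies in (0, 1).
Iterate (Newton) starting at ψ = 0.5:
  ψ = 0.5000: g = 0.20145, g' = -0.9236 → ψ = 0.7181
  ψ = 0.7181: g = 0.01312, g' = -0.8404 → ψ = 0.7337
Converged at ψ = 0.7337.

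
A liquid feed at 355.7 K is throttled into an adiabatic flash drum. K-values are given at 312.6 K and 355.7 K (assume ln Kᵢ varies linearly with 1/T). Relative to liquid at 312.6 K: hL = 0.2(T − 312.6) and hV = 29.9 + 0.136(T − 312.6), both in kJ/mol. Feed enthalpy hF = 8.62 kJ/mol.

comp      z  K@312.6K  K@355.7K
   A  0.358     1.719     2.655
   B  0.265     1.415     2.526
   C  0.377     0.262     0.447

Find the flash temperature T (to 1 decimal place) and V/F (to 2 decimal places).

T = 315.4 K, V/F = 0.27

Adiabatic flash: solve Rachford–Rice at each trial T, then check hF = ψ·hV(T) + (1−ψ)·hL(T).
  T = 312.6 K: K = (1.719, 1.415, 0.262), RR gives ψ = 0.200, H_out = 5.992 kJ/mol
  T = 355.7 K: K = (2.655, 2.526, 0.447), RR gives ψ = 0.891, H_out = 32.797 kJ/mol
  T = 334.1 K: K = (2.165, 1.925, 0.348), RR gives ψ = 0.599, H_out = 21.388 kJ/mol
  T = 323.4 K: K = (1.938, 1.660, 0.304), RR gives ψ = 0.431, H_out = 14.754 kJ/mol
  T = 318.0 K: K = (1.827, 1.535, 0.282), RR gives ψ = 0.327, H_out = 10.752 kJ/mol
  T = 315.3 K: K = (1.773, 1.474, 0.272), RR gives ψ = 0.267, H_out = 8.489 kJ/mol
  T = 316.6 K: K = (1.799, 1.503, 0.277), RR gives ψ = 0.297, H_out = 9.605 kJ/mol
  T = 316.0 K: K = (1.787, 1.490, 0.275), RR gives ψ = 0.284, H_out = 9.096 kJ/mol
  T = 315.6 K: K = (1.779, 1.481, 0.273), RR gives ψ = 0.274, H_out = 8.751 kJ/mol
Linear interpolation between T = 315.3 (H_out = 8.489) and T = 315.6 (H_out = 8.751) on hF = 8.62 gives T ≈ 315.4 K, at which ψ = 0.27.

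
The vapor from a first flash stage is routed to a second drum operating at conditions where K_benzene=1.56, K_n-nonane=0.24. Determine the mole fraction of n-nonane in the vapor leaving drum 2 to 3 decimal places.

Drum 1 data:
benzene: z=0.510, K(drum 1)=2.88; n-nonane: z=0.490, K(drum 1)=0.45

y_n-nonane (drum 2) = 0.102

Drum 1:
Let ψ₁ = V/F and solve Σ zᵢ(Kᵢ−1)/(1+ψ₁(Kᵢ−1)) = 0.
Check two-phase: ΣzᵢKᵢ = 1.689 > 1 and Σzᵢ/Kᵢ = 1.266 > 1, so g(0) = 0.689 > 0 and g(1) = -0.266 < 0.
Iterate (Newton) starting at ψ₁ = 0.5:
  ψ₁ = 0.500: g = 0.1225, g' = -0.761 → ψ₁ = 0.661
  ψ₁ = 0.661: g = 0.0041, g' = -0.724 → ψ₁ = 0.667
Converged at ψ₁ = 0.667.
Drum-1 compositions:
  benzene: x = 0.226, y = 0.652
  n-nonane: x = 0.774, y = 0.348
Drum-2 feed = drum-1 vapor: z₂ = (0.6519, 0.3481).
Drum 2:
Let ψ₂ = V/F and solve Σ zᵢ(Kᵢ−1)/(1+ψ₂(Kᵢ−1)) = 0.
Feasibility: ΣzᵢKᵢ = 1.100, Σzᵢ/Kᵢ = 1.868 — both > 1, two phases present.
Newton iteration, ψ₂⁰ = 0.5:
  ψ₂ = 0.500: g = -0.1416, g' = -0.648 → ψ₂ = 0.281
  ψ₂ = 0.281: g = -0.0213, g' = -0.478 → ψ₂ = 0.237
  ψ₂ = 0.237: g = -0.0004, g' = -0.458 → ψ₂ = 0.236
Converged at ψ₂ = 0.236.
  benzene: x = 0.576, y = 0.898
  n-nonane: x = 0.424, y = 0.102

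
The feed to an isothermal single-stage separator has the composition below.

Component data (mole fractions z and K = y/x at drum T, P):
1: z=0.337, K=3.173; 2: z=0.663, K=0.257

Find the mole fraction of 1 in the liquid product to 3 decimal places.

Newton–Raphson from β = 0.5:
  β = 0.500: g = -0.4328, g' = -1.292 → β = 0.165
  β = 0.165: g = -0.0224, g' = -1.338 → β = 0.148
Converged at β = 0.148.
Compositions from xᵢ = zᵢ/(1+β(Kᵢ−1)), yᵢ = Kᵢxᵢ:
  1: x = 0.255, y = 0.808
  2: x = 0.745, y = 0.192

x_1 = 0.255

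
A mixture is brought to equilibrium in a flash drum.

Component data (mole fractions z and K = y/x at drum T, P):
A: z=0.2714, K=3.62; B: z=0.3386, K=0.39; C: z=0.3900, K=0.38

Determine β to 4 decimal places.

Newton iteration, β⁰ = 0.5:
  β = 0.5000: g = -0.33980, g' = -0.9249 → β = 0.1326
  β = 0.1326: g = 0.03956, g' = -1.3533 → β = 0.1618
  β = 0.1618: g = 0.00142, g' = -1.2591 → β = 0.1630
Converged at β = 0.1630.

β = 0.1630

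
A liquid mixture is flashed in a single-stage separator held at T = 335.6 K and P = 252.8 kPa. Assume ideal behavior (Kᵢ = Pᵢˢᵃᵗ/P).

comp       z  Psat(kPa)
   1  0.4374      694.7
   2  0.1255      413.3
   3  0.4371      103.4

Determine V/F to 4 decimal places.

V/F = 0.6429

Raoult's law: Kᵢ = Pᵢˢᵃᵗ/P = Pᵢˢᵃᵗ/252.8.
  K_1 = 694.7/252.8 = 2.748022, K_2 = 413.3/252.8 = 1.634889, K_3 = 103.4/252.8 = 0.409019
Rachford–Rice: g(V/F) = Σ zᵢ(Kᵢ−1)/(1+V/F(Kᵢ−1)) = 0.
g(0) = ΣzᵢKᵢ − 1 = 0.5859 and g(1) = 1 − Σzᵢ/Kᵢ = -0.3046, so a root lies in (0, 1).
Newton–Raphson from V/F = 0.7:
  V/F = 0.7000: g = -0.04157, g' = -0.7386 → V/F = 0.6437
  V/F = 0.6437: g = -0.00060, g' = -0.7191 → V/F = 0.6429
Converged at V/F = 0.6429.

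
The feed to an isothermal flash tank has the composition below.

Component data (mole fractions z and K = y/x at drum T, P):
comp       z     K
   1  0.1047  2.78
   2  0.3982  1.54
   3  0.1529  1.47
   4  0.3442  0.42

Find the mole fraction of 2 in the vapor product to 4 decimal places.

y_2 = 0.4621

Let ψ = V/F and solve Σ zᵢ(Kᵢ−1)/(1+ψ(Kᵢ−1)) = 0.
Feasibility: ΣzᵢKᵢ = 1.2736, Σzᵢ/Kᵢ = 1.2198 — both > 1, two phases present.
Newton–Raphson from ψ = 0.5:
  ψ = 0.5000: g = 0.04493, g' = -0.4167 → ψ = 0.6078
  ψ = 0.6078: g = -0.00103, g' = -0.4390 → ψ = 0.6055
Converged at ψ = 0.6055.
Compositions from xᵢ = zᵢ/(1+ψ(Kᵢ−1)), yᵢ = Kᵢxᵢ:
  1: x = 0.0504, y = 0.1401
  2: x = 0.3001, y = 0.4621
  3: x = 0.1190, y = 0.1750
  4: x = 0.5305, y = 0.2228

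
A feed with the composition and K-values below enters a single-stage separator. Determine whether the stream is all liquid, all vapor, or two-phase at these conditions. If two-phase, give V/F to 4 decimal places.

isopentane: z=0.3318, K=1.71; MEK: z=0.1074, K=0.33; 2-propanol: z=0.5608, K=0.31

all liquid

ΣzᵢKᵢ = 0.7767; Σzᵢ/Kᵢ = 2.3285.
Since ΣzᵢKᵢ < 1 the mixture is below its bubble point — single liquid phase.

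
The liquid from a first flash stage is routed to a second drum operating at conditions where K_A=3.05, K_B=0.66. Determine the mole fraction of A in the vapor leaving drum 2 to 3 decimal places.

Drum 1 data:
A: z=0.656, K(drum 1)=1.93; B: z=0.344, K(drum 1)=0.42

y_A (drum 2) = 0.434

Drum 1:
Let ψ₁ = V/F and solve Σ zᵢ(Kᵢ−1)/(1+ψ₁(Kᵢ−1)) = 0.
Feasibility: ΣzᵢKᵢ = 1.411, Σzᵢ/Kᵢ = 1.159 — both > 1, two phases present.
Binary case is linear: z₁(K₁−1)(1+ψ₁(K₂−1)) + z₂(K₂−1)(1+ψ₁(K₁−1)) = 0
⇒ ψ₁ = [z₁(K₁−1)+z₂(K₂−1)] / [−(K₁−1)(K₂−1)] = 0.4106/0.5394 = 0.761
Drum-1 compositions:
  A: x = 0.384, y = 0.741
  B: x = 0.616, y = 0.259
Drum-2 feed = drum-1 liquid: z₂ = (0.3841, 0.6159).
Drum 2:
Binary case is linear: z₁(K₁−1)(1+ψ₂(K₂−1)) + z₂(K₂−1)(1+ψ₂(K₁−1)) = 0
⇒ ψ₂ = [z₁(K₁−1)+z₂(K₂−1)] / [−(K₁−1)(K₂−1)] = 0.5780/0.6970 = 0.829
  A: x = 0.142, y = 0.434
  B: x = 0.858, y = 0.566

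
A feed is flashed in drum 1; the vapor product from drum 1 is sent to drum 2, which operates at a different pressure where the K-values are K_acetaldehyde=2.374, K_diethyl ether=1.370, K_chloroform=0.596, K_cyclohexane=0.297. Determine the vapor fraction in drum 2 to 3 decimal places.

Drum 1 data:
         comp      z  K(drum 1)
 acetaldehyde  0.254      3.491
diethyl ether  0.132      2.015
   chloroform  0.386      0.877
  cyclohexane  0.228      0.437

V/F (drum 2) = 0.307

Drum 1:
Material balance + equilibrium reduce to Σ zᵢ(Kᵢ−1)/(1+ψ₁(Kᵢ−1)) = 0.
Check two-phase: ΣzᵢKᵢ = 1.591 > 1 and Σzᵢ/Kᵢ = 1.100 > 1, so g(0) = 0.591 > 0 and g(1) = -0.100 < 0.
Newton–Raphson from ψ₁ = 0.5:
  ψ₁ = 0.500: g = 0.1414, g' = -0.519 → ψ₁ = 0.772
  ψ₁ = 0.772: g = 0.0119, g' = -0.460 → ψ₁ = 0.798
Converged at ψ₁ = 0.798.
Drum-1 compositions:
  acetaldehyde: x = 0.085, y = 0.297
  diethyl ether: x = 0.073, y = 0.147
  chloroform: x = 0.428, y = 0.375
  cyclohexane: x = 0.414, y = 0.181
Drum-2 feed = drum-1 vapor: z₂ = (0.2967, 0.1469, 0.3754, 0.1809).
Drum 2:
Material balance + equilibrium reduce to Σ zᵢ(Kᵢ−1)/(1+ψ₂(Kᵢ−1)) = 0.
Feasibility: ΣzᵢKᵢ = 1.183, Σzᵢ/Kᵢ = 1.471 — both > 1, two phases present.
Newton–Raphson from ψ₂ = 0.5:
  ψ₂ = 0.500: g = -0.0986, g' = -0.520 → ψ₂ = 0.310
  ψ₂ = 0.310: g = -0.0015, g' = -0.518 → ψ₂ = 0.307
Converged at ψ₂ = 0.307.
  acetaldehyde: x = 0.209, y = 0.495
  diethyl ether: x = 0.132, y = 0.181
  chloroform: x = 0.429, y = 0.255
  cyclohexane: x = 0.231, y = 0.069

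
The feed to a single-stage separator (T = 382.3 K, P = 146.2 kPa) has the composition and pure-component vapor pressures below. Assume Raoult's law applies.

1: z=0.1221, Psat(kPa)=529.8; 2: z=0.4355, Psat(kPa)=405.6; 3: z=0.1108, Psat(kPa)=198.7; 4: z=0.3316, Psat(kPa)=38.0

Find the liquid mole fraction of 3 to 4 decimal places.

x_3 = 0.0890

Raoult's law: Kᵢ = Pᵢˢᵃᵗ/P = Pᵢˢᵃᵗ/146.2.
  K_1 = 529.8/146.2 = 3.623803, K_2 = 405.6/146.2 = 2.774282, K_3 = 198.7/146.2 = 1.359097, K_4 = 38.0/146.2 = 0.259918
Rachford–Rice: g(ψ) = Σ zᵢ(Kᵢ−1)/(1+ψ(Kᵢ−1)) = 0.
Feasibility: ΣzᵢKᵢ = 1.8874, Σzᵢ/Kᵢ = 1.5480 — both > 1, two phases present.
Iterate (Newton) starting at ψ = 0.35:
  ψ = 0.3500: g = 0.34783, g' = -1.0923 → ψ = 0.6684
  ψ = 0.6684: g = 0.01621, g' = -1.1184 → ψ = 0.6829
  ψ = 0.6829: g = -0.00015, g' = -1.1399 → ψ = 0.6828
Converged at ψ = 0.6828.
Compositions from xᵢ = zᵢ/(1+ψ(Kᵢ−1)), yᵢ = Kᵢxᵢ:
  1: x = 0.0437, y = 0.1585
  2: x = 0.1969, y = 0.5463
  3: x = 0.0890, y = 0.1209
  4: x = 0.6704, y = 0.1742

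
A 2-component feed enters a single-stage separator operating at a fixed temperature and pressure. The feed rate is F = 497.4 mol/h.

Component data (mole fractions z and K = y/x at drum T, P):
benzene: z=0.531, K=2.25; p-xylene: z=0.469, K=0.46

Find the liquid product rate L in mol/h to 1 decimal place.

L = 194.9 mol/h

Rachford–Rice: g(V/F) = Σ zᵢ(Kᵢ−1)/(1+V/F(Kᵢ−1)) = 0.
Feasibility: ΣzᵢKᵢ = 1.410, Σzᵢ/Kᵢ = 1.256 — both > 1, two phases present.
Iterate (Newton) starting at V/F = 0.56:
  V/F = 0.560: g = 0.0274, g' = -0.568 → V/F = 0.608
Converged at V/F = 0.608.
Then V = V/F·F = 0.6081·497.4 = 302.5 mol/h and L = F − V = 194.9 mol/h.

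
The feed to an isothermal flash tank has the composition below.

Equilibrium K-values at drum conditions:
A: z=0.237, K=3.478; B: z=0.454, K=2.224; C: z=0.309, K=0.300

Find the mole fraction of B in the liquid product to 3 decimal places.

x_B = 0.231

Rachford–Rice: g(V/F) = Σ zᵢ(Kᵢ−1)/(1+V/F(Kᵢ−1)) = 0.
g(0) = ΣzᵢKᵢ − 1 = 0.927 and g(1) = 1 − Σzᵢ/Kᵢ = -0.302, so a root lies in (0, 1).
Iterate (Newton) starting at V/F = 0.58:
  V/F = 0.580: g = 0.2018, g' = -0.907 → V/F = 0.803
  V/F = 0.803: g = -0.0168, g' = -1.124 → V/F = 0.788
  V/F = 0.788: g = -0.0002, g' = -1.096 → V/F = 0.787
Converged at V/F = 0.787.
Compositions from xᵢ = zᵢ/(1+V/F(Kᵢ−1)), yᵢ = Kᵢxᵢ:
  A: x = 0.080, y = 0.279
  B: x = 0.231, y = 0.514
  C: x = 0.689, y = 0.207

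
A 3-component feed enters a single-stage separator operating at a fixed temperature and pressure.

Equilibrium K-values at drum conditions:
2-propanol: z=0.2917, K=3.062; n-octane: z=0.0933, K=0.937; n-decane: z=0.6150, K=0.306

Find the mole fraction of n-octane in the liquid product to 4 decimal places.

x_n-octane = 0.0941

Newton iteration, ψ⁰ = 0.5:
  ψ = 0.5000: g = -0.36353, g' = -0.9957 → ψ = 0.1349
  ψ = 0.1349: g = -0.00625, g' = -1.1201 → ψ = 0.1293
  ψ = 0.1293: g = 0.00003, g' = -1.1309 → ψ = 0.1294
Converged at ψ = 0.1294.
Compositions from xᵢ = zᵢ/(1+ψ(Kᵢ−1)), yᵢ = Kᵢxᵢ:
  2-propanol: x = 0.2303, y = 0.7051
  n-octane: x = 0.0941, y = 0.0881
  n-decane: x = 0.6757, y = 0.2068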